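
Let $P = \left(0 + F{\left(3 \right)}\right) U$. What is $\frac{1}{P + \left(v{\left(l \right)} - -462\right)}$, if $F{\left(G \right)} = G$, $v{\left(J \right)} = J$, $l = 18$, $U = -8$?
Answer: $\frac{1}{456} \approx 0.002193$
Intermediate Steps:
$P = -24$ ($P = \left(0 + 3\right) \left(-8\right) = 3 \left(-8\right) = -24$)
$\frac{1}{P + \left(v{\left(l \right)} - -462\right)} = \frac{1}{-24 + \left(18 - -462\right)} = \frac{1}{-24 + \left(18 + 462\right)} = \frac{1}{-24 + 480} = \frac{1}{456}$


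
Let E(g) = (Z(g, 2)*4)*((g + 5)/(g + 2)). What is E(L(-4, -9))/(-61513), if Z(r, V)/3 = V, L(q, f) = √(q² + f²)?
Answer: -696/1906903 - 24*√97/1906903 ≈ -0.00048895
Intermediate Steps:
L(q, f) = √(f² + q²)
Z(r, V) = 3*V
E(g) = 24*(5 + g)/(2 + g) (E(g) = ((3*2)*4)*((g + 5)/(g + 2)) = (6*4)*((5 + g)/(2 + g)) = 24*((5 + g)/(2 + g)) = 24*(5 + g)/(2 + g))
E(L(-4, -9))/(-61513) = (24*(5 + √((-9)² + (-4)²))/(2 + √((-9)² + (-4)²)))/(-61513) = (24*(5 + √(81 + 16))/(2 + √(81 + 16)))*(-1/61513) = (24*(5 + √97)/(2 + √97))*(-1/61513) = -24*(5 + √97)/(61513*(2 + √97))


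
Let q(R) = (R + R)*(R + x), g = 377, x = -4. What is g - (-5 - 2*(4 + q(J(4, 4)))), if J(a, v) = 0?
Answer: 390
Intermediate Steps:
q(R) = 2*R*(-4 + R) (q(R) = (R + R)*(R - 4) = (2*R)*(-4 + R) = 2*R*(-4 + R))
g - (-5 - 2*(4 + q(J(4, 4)))) = 377 - (-5 - 2*(4 + 2*0*(-4 + 0))) = 377 - (-5 - 2*(4 + 2*0*(-4))) = 377 - (-5 - 2*(4 + 0)) = 377 - (-5 - 2*4) = 377 - (-5 - 8) = 377 - 1*(-13) = 377 + 13 = 390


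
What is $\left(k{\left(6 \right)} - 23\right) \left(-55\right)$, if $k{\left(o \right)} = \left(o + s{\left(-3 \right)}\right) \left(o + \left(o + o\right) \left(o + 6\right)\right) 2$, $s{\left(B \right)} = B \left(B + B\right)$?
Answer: $-394735$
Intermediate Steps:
$s{\left(B \right)} = 2 B^{2}$ ($s{\left(B \right)} = B 2 B = 2 B^{2}$)
$k{\left(o \right)} = 2 \left(18 + o\right) \left(o + 2 o \left(6 + o\right)\right)$ ($k{\left(o \right)} = \left(o + 2 \left(-3\right)^{2}\right) \left(o + \left(o + o\right) \left(o + 6\right)\right) 2 = \left(o + 2 \cdot 9\right) \left(o + 2 o \left(6 + o\right)\right) 2 = \left(o + 18\right) \left(o + 2 o \left(6 + o\right)\right) 2 = \left(18 + o\right) \left(o + 2 o \left(6 + o\right)\right) 2 = 2 \left(18 + o\right) \left(o + 2 o \left(6 + o\right)\right)$)
$\left(k{\left(6 \right)} - 23\right) \left(-55\right) = \left(2 \cdot 6 \left(234 + 2 \cdot 6^{2} + 49 \cdot 6\right) - 23\right) \left(-55\right) = \left(2 \cdot 6 \left(234 + 2 \cdot 36 + 294\right) - 23\right) \left(-55\right) = \left(2 \cdot 6 \left(234 + 72 + 294\right) - 23\right) \left(-55\right) = \left(2 \cdot 6 \cdot 600 - 23\right) \left(-55\right) = \left(7200 - 23\right) \left(-55\right) = 7177 \left(-55\right) = -394735$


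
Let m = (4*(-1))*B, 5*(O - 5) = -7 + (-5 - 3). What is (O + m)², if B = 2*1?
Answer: 36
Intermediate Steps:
B = 2
O = 2 (O = 5 + (-7 + (-5 - 3))/5 = 5 + (-7 - 8)/5 = 5 + (⅕)*(-15) = 5 - 3 = 2)
m = -8 (m = (4*(-1))*2 = -4*2 = -8)
(O + m)² = (2 - 8)² = (-6)² = 36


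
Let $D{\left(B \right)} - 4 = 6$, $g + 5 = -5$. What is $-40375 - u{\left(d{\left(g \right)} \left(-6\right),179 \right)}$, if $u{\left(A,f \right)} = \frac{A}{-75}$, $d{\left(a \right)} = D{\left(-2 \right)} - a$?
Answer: $- \frac{201883}{5} \approx -40377.0$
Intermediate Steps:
$g = -10$ ($g = -5 - 5 = -10$)
$D{\left(B \right)} = 10$ ($D{\left(B \right)} = 4 + 6 = 10$)
$d{\left(a \right)} = 10 - a$
$u{\left(A,f \right)} = - \frac{A}{75}$ ($u{\left(A,f \right)} = A \left(- \frac{1}{75}\right) = - \frac{A}{75}$)
$-40375 - u{\left(d{\left(g \right)} \left(-6\right),179 \right)} = -40375 - - \frac{\left(10 - -10\right) \left(-6\right)}{75} = -40375 - - \frac{\left(10 + 10\right) \left(-6\right)}{75} = -40375 - - \frac{20 \left(-6\right)}{75} = -40375 - \left(- \frac{1}{75}\right) \left(-120\right) = -40375 - \frac{8}{5} = - \frac{201883}{5}$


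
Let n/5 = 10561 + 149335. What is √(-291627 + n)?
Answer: √507853 ≈ 712.64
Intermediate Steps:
n = 799480 (n = 5*(10561 + 149335) = 5*159896 = 799480)
√(-291627 + n) = √(-291627 + 799480) = √507853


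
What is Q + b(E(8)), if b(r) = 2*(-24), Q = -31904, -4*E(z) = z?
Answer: -31952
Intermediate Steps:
E(z) = -z/4
b(r) = -48
Q + b(E(8)) = -31904 - 48 = -31952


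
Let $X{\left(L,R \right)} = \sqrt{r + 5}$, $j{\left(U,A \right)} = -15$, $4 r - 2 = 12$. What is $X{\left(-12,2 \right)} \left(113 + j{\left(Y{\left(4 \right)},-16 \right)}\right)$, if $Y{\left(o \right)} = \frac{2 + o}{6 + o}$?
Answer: $49 \sqrt{34} \approx 285.72$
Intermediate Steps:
$r = \frac{7}{2}$ ($r = \frac{1}{2} + \frac{1}{4} \cdot 12 = \frac{1}{2} + 3 = \frac{7}{2} \approx 3.5$)
$Y{\left(o \right)} = \frac{2 + o}{6 + o}$
$X{\left(L,R \right)} = \frac{\sqrt{34}}{2}$ ($X{\left(L,R \right)} = \sqrt{\frac{7}{2} + 5} = \sqrt{\frac{17}{2}} = \frac{\sqrt{34}}{2}$)
$X{\left(-12,2 \right)} \left(113 + j{\left(Y{\left(4 \right)},-16 \right)}\right) = \frac{\sqrt{34}}{2} \left(113 - 15\right) = \frac{\sqrt{34}}{2} \cdot 98 = 49 \sqrt{34}$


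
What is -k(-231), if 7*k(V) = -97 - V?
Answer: -134/7 ≈ -19.143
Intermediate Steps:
k(V) = -97/7 - V/7 (k(V) = (-97 - V)/7 = -97/7 - V/7)
-k(-231) = -(-97/7 - ⅐*(-231)) = -(-97/7 + 33) = -1*134/7 = -134/7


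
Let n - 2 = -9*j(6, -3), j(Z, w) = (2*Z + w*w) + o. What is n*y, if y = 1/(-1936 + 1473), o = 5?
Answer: 232/463 ≈ 0.50108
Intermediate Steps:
y = -1/463 (y = 1/(-463) = -1/463 ≈ -0.0021598)
j(Z, w) = 5 + w² + 2*Z (j(Z, w) = (2*Z + w*w) + 5 = (2*Z + w²) + 5 = (w² + 2*Z) + 5 = 5 + w² + 2*Z)
n = -232 (n = 2 - 9*(5 + (-3)² + 2*6) = 2 - 9*(5 + 9 + 12) = 2 - 9*26 = 2 - 234 = -232)
n*y = -232*(-1/463) = 232/463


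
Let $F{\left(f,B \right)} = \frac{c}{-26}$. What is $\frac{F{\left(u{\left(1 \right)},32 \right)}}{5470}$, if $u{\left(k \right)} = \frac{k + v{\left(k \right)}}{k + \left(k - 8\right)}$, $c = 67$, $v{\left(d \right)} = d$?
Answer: $- \frac{67}{142220} \approx -0.0004711$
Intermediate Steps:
$u{\left(k \right)} = \frac{2 k}{-8 + 2 k}$ ($u{\left(k \right)} = \frac{k + k}{k + \left(k - 8\right)} = \frac{2 k}{k + \left(-8 + k\right)} = \frac{2 k}{-8 + 2 k}$)
$F{\left(f,B \right)} = - \frac{67}{26}$ ($F{\left(f,B \right)} = \frac{67}{-26} = 67 \left(- \frac{1}{26}\right) = - \frac{67}{26}$)
$\frac{F{\left(u{\left(1 \right)},32 \right)}}{5470} = - \frac{67}{26 \cdot 5470} = \left(- \frac{67}{26}\right) \frac{1}{5470} = - \frac{67}{142220}$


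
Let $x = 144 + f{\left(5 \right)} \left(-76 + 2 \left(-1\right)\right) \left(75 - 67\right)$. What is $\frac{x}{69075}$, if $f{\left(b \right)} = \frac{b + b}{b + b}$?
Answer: $- \frac{32}{4605} \approx -0.006949$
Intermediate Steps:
$f{\left(b \right)} = 1$ ($f{\left(b \right)} = \frac{2 b}{2 b} = 2 b \frac{1}{2 b} = 1$)
$x = -480$ ($x = 144 + 1 \left(-76 + 2 \left(-1\right)\right) \left(75 - 67\right) = 144 + 1 \left(-76 - 2\right) 8 = 144 + 1 \left(\left(-78\right) 8\right) = 144 + 1 \left(-624\right) = 144 - 624 = -480$)
$\frac{x}{69075} = - \frac{480}{69075} = \left(-480\right) \frac{1}{69075} = - \frac{32}{4605}$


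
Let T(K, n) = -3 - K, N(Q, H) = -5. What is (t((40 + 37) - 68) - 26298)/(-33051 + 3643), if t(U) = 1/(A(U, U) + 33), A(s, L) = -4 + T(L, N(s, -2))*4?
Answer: 499663/558752 ≈ 0.89425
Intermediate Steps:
A(s, L) = -16 - 4*L (A(s, L) = -4 + (-3 - L)*4 = -4 + (-12 - 4*L) = -16 - 4*L)
t(U) = 1/(17 - 4*U) (t(U) = 1/((-16 - 4*U) + 33) = 1/(17 - 4*U))
(t((40 + 37) - 68) - 26298)/(-33051 + 3643) = (-1/(-17 + 4*((40 + 37) - 68)) - 26298)/(-33051 + 3643) = (-1/(-17 + 4*(77 - 68)) - 26298)/(-29408) = (-1/(-17 + 4*9) - 26298)*(-1/29408) = (-1/(-17 + 36) - 26298)*(-1/29408) = (-1/19 - 26298)*(-1/29408) = -499663/19*(-1/29408) = 499663/558752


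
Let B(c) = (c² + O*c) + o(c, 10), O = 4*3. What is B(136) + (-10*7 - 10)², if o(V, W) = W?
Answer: 26538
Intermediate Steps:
O = 12
B(c) = 10 + c² + 12*c (B(c) = (c² + 12*c) + 10 = 10 + c² + 12*c)
B(136) + (-10*7 - 10)² = (10 + 136² + 12*136) + (-10*7 - 10)² = (10 + 18496 + 1632) + (-70 - 10)² = 20138 + (-80)² = 20138 + 6400 = 26538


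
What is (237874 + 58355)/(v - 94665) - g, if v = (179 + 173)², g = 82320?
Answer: -2406658251/29239 ≈ -82310.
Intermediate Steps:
v = 123904 (v = 352² = 123904)
(237874 + 58355)/(v - 94665) - g = (237874 + 58355)/(123904 - 94665) - 1*82320 = 296229/29239 - 82320 = -2406658251/29239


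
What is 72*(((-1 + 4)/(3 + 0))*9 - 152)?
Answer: -10296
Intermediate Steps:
72*(((-1 + 4)/(3 + 0))*9 - 152) = 72*((3/3)*9 - 152) = 72*((3*(⅓))*9 - 152) = 72*(1*9 - 152) = 72*(9 - 152) = 72*(-143) = -10296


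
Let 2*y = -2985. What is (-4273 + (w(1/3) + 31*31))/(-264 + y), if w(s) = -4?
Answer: 6632/3513 ≈ 1.8878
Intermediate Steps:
y = -2985/2 (y = (½)*(-2985) = -2985/2 ≈ -1492.5)
(-4273 + (w(1/3) + 31*31))/(-264 + y) = (-4273 + (-4 + 31*31))/(-264 - 2985/2) = (-4273 + (-4 + 961))/(-3513/2) = (-4273 + 957)*(-2/3513) = -3316*(-2/3513) = 6632/3513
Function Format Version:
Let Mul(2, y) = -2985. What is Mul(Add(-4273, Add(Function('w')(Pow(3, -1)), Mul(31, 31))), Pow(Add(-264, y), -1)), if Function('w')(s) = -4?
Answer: Rational(6632, 3513) ≈ 1.8878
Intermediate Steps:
y = Rational(-2985, 2) (y = Mul(Rational(1, 2), -2985) = Rational(-2985, 2) ≈ -1492.5)
Mul(Add(-4273, Add(Function('w')(Pow(3, -1)), Mul(31, 31))), Pow(Add(-264, y), -1)) = Mul(Add(-4273, Add(-4, Mul(31, 31))), Pow(Add(-264, Rational(-2985, 2)), -1)) = Mul(Add(-4273, Add(-4, 961)), Pow(Rational(-3513, 2), -1)) = Mul(Add(-4273, 957), Rational(-2, 3513)) = Mul(-3316, Rational(-2, 3513)) = Rational(6632, 3513)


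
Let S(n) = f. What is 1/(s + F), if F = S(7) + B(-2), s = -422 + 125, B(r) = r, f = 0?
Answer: -1/299 ≈ -0.0033445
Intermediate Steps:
S(n) = 0
s = -297
F = -2 (F = 0 - 2 = -2)
1/(s + F) = 1/(-297 - 2) = 1/(-299) = -1/299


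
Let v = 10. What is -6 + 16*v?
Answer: 154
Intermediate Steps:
-6 + 16*v = -6 + 16*10 = -6 + 160 = 154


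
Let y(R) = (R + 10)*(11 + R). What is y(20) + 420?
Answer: 1350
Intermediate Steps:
y(R) = (10 + R)*(11 + R)
y(20) + 420 = (110 + 20² + 21*20) + 420 = (110 + 400 + 420) + 420 = 930 + 420 = 1350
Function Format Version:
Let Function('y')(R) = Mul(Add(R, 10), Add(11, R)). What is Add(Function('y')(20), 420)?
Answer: 1350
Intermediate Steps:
Function('y')(R) = Mul(Add(10, R), Add(11, R))
Add(Function('y')(20), 420) = Add(Add(110, Pow(20, 2), Mul(21, 20)), 420) = Add(Add(110, 400, 420), 420) = Add(930, 420) = 1350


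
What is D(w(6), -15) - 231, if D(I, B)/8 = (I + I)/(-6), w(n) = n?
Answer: -247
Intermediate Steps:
D(I, B) = -8*I/3 (D(I, B) = 8*((I + I)/(-6)) = 8*((2*I)*(-1/6)) = 8*(-I/3) = -8*I/3)
D(w(6), -15) - 231 = -8/3*6 - 231 = -16 - 231 = -247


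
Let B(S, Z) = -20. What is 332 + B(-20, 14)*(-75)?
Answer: 1832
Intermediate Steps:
332 + B(-20, 14)*(-75) = 332 - 20*(-75) = 332 + 1500 = 1832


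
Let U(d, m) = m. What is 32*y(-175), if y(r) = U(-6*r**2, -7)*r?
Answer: 39200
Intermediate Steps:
y(r) = -7*r
32*y(-175) = 32*(-7*(-175)) = 32*1225 = 39200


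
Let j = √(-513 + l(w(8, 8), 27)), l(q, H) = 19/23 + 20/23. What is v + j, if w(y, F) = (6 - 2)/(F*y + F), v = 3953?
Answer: 3953 + 28*I*√345/23 ≈ 3953.0 + 22.612*I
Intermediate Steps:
w(y, F) = 4/(F + F*y)
l(q, H) = 39/23 (l(q, H) = 19*(1/23) + 20*(1/23) = 19/23 + 20/23 = 39/23)
j = 28*I*√345/23 (j = √(-513 + 39/23) = √(-11760/23) = 28*I*√345/23 ≈ 22.612*I)
v + j = 3953 + 28*I*√345/23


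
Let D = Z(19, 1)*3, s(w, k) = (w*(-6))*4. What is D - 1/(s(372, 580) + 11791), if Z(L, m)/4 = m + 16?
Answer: 584051/2863 ≈ 204.00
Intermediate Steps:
Z(L, m) = 64 + 4*m (Z(L, m) = 4*(m + 16) = 4*(16 + m) = 64 + 4*m)
s(w, k) = -24*w (s(w, k) = -6*w*4 = -24*w)
D = 204 (D = (64 + 4*1)*3 = (64 + 4)*3 = 68*3 = 204)
D - 1/(s(372, 580) + 11791) = 204 - 1/(-24*372 + 11791) = 204 - 1/(-8928 + 11791) = 204 - 1/2863 = 584051/2863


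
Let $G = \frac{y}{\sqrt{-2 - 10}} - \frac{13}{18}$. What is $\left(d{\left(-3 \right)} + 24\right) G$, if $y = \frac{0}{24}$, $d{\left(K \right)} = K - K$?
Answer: $- \frac{52}{3} \approx -17.333$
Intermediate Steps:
$d{\left(K \right)} = 0$
$y = 0$ ($y = 0 \cdot \frac{1}{24} = 0$)
$G = - \frac{13}{18}$ ($G = \frac{0}{\sqrt{-2 - 10}} - \frac{13}{18} = \frac{0}{\sqrt{-12}} - \frac{13}{18} = \frac{0}{2 i \sqrt{3}} - \frac{13}{18} = 0 \left(- \frac{i \sqrt{3}}{6}\right) - \frac{13}{18} = 0 - \frac{13}{18} = - \frac{13}{18} \approx -0.72222$)
$\left(d{\left(-3 \right)} + 24\right) G = \left(0 + 24\right) \left(- \frac{13}{18}\right) = 24 \left(- \frac{13}{18}\right) = - \frac{52}{3}$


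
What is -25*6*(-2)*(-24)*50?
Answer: -360000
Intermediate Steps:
-25*6*(-2)*(-24)*50 = -(-300)*(-24)*50 = -25*288*50 = -7200*50 = -360000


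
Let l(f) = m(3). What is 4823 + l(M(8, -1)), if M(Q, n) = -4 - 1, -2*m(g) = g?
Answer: 9643/2 ≈ 4821.5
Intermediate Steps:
m(g) = -g/2
M(Q, n) = -5
l(f) = -3/2 (l(f) = -½*3 = -3/2)
4823 + l(M(8, -1)) = 4823 - 3/2 = 9643/2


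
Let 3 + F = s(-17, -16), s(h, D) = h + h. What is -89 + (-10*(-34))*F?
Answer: -12669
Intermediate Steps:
s(h, D) = 2*h
F = -37 (F = -3 + 2*(-17) = -3 - 34 = -37)
-89 + (-10*(-34))*F = -89 - 10*(-34)*(-37) = -89 + 340*(-37) = -89 - 12580 = -12669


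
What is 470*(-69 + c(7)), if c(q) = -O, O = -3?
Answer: -31020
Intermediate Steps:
c(q) = 3 (c(q) = -1*(-3) = 3)
470*(-69 + c(7)) = 470*(-69 + 3) = 470*(-66) = -31020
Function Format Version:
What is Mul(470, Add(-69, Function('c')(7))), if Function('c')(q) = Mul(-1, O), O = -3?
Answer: -31020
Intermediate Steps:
Function('c')(q) = 3 (Function('c')(q) = Mul(-1, -3) = 3)
Mul(470, Add(-69, Function('c')(7))) = Mul(470, Add(-69, 3)) = Mul(470, -66) = -31020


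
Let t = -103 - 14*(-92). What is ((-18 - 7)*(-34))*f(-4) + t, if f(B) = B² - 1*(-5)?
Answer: 19035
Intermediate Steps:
t = 1185 (t = -103 + 1288 = 1185)
f(B) = 5 + B² (f(B) = B² + 5 = 5 + B²)
((-18 - 7)*(-34))*f(-4) + t = ((-18 - 7)*(-34))*(5 + (-4)²) + 1185 = (-25*(-34))*(5 + 16) + 1185 = 850*21 + 1185 = 17850 + 1185 = 19035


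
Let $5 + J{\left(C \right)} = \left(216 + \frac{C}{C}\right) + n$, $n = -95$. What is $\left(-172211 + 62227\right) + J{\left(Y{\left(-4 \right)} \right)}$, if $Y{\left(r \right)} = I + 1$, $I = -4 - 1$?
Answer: $-109867$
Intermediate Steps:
$I = -5$ ($I = -4 - 1 = -5$)
$Y{\left(r \right)} = -4$ ($Y{\left(r \right)} = -5 + 1 = -4$)
$J{\left(C \right)} = 117$ ($J{\left(C \right)} = -5 + \left(\left(216 + \frac{C}{C}\right) - 95\right) = -5 + \left(\left(216 + 1\right) - 95\right) = -5 + \left(217 - 95\right) = -5 + 122 = 117$)
$\left(-172211 + 62227\right) + J{\left(Y{\left(-4 \right)} \right)} = \left(-172211 + 62227\right) + 117 = -109984 + 117 = -109867$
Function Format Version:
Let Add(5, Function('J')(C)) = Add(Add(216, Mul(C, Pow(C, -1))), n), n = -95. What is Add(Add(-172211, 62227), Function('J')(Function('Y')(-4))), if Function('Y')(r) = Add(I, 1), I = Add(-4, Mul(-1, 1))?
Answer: -109867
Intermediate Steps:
I = -5 (I = Add(-4, -1) = -5)
Function('Y')(r) = -4 (Function('Y')(r) = Add(-5, 1) = -4)
Function('J')(C) = 117 (Function('J')(C) = Add(-5, Add(Add(216, Mul(C, Pow(C, -1))), -95)) = Add(-5, Add(Add(216, 1), -95)) = Add(-5, Add(217, -95)) = Add(-5, 122) = 117)
Add(Add(-172211, 62227), Function('J')(Function('Y')(-4))) = Add(Add(-172211, 62227), 117) = Add(-109984, 117) = -109867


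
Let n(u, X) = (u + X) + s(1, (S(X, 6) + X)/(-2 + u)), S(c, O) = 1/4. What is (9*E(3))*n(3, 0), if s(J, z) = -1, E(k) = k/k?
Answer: 18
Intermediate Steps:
S(c, O) = 1/4 (S(c, O) = 1*(1/4) = 1/4)
E(k) = 1
n(u, X) = -1 + X + u (n(u, X) = (u + X) - 1 = (X + u) - 1 = -1 + X + u)
(9*E(3))*n(3, 0) = (9*1)*(-1 + 0 + 3) = 9*2 = 18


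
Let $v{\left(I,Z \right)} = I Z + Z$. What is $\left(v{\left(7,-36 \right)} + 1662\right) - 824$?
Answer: $550$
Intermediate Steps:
$v{\left(I,Z \right)} = Z + I Z$
$\left(v{\left(7,-36 \right)} + 1662\right) - 824 = \left(- 36 \left(1 + 7\right) + 1662\right) - 824 = \left(\left(-36\right) 8 + 1662\right) - 824 = \left(-288 + 1662\right) - 824 = 1374 - 824 = 550$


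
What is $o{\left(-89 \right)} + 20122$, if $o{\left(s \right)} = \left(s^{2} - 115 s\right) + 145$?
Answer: $38423$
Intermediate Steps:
$o{\left(s \right)} = 145 + s^{2} - 115 s$
$o{\left(-89 \right)} + 20122 = \left(145 + \left(-89\right)^{2} - -10235\right) + 20122 = \left(145 + 7921 + 10235\right) + 20122 = 18301 + 20122 = 38423$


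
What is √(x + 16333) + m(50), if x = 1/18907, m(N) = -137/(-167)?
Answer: 137/167 + 4*√364914591314/18907 ≈ 128.62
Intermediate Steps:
m(N) = 137/167 (m(N) = -137*(-1/167) = 137/167)
x = 1/18907 ≈ 5.2890e-5
√(x + 16333) + m(50) = √(1/18907 + 16333) + 137/167 = √(308808032/18907) + 137/167 = 4*√364914591314/18907 + 137/167 = 137/167 + 4*√364914591314/18907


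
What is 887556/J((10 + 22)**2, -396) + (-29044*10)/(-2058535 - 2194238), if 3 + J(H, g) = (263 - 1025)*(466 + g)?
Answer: -7880673484/475588407 ≈ -16.570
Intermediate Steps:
J(H, g) = -355095 - 762*g (J(H, g) = -3 + (263 - 1025)*(466 + g) = -3 - 762*(466 + g) = -3 + (-355092 - 762*g) = -355095 - 762*g)
887556/J((10 + 22)**2, -396) + (-29044*10)/(-2058535 - 2194238) = 887556/(-355095 - 762*(-396)) + (-29044*10)/(-2058535 - 2194238) = 887556/(-355095 + 301752) - 290440/(-4252773) = 887556/(-53343) - 290440*(-1/4252773) = 887556*(-1/53343) + 5480/80241 = -295852/17781 + 5480/80241 = -7880673484/475588407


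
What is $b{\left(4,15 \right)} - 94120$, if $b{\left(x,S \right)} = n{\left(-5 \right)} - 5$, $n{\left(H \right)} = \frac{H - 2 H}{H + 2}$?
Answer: $- \frac{282380}{3} \approx -94127.0$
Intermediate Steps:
$n{\left(H \right)} = - \frac{H}{2 + H}$ ($n{\left(H \right)} = \frac{\left(-1\right) H}{2 + H} = - \frac{H}{2 + H}$)
$b{\left(x,S \right)} = - \frac{20}{3}$ ($b{\left(x,S \right)} = \left(-1\right) \left(-5\right) \frac{1}{2 - 5} - 5 = \left(-1\right) \left(-5\right) \frac{1}{-3} - 5 = \left(-1\right) \left(-5\right) \left(- \frac{1}{3}\right) - 5 = - \frac{5}{3} - 5 = - \frac{20}{3}$)
$b{\left(4,15 \right)} - 94120 = - \frac{20}{3} - 94120 = - \frac{282380}{3}$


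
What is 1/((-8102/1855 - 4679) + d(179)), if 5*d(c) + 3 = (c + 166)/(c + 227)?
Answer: -21518/100785959 ≈ -0.00021350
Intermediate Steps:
d(c) = -3/5 + (166 + c)/(5*(227 + c)) (d(c) = -3/5 + ((c + 166)/(c + 227))/5 = -3/5 + ((166 + c)/(227 + c))/5 = -3/5 + (166 + c)/(5*(227 + c)))
1/((-8102/1855 - 4679) + d(179)) = 1/((-8102/1855 - 4679) + (-515 - 2*179)/(5*(227 + 179))) = 1/((-8102*1/1855 - 4679) + (1/5)*(-515 - 358)/406) = 1/((-8102/1855 - 4679) + (1/5)*(1/406)*(-873)) = 1/(-8687647/1855 - 873/2030) = 1/(-100785959/21518) = -21518/100785959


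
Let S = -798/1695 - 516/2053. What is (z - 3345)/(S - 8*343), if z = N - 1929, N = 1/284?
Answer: 1737383020175/904178387912 ≈ 1.9215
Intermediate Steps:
N = 1/284 ≈ 0.0035211
S = -837638/1159945 (S = -798*1/1695 - 516*1/2053 = -266/565 - 516/2053 = -837638/1159945 ≈ -0.72214)
z = -547835/284 (z = 1/284 - 1929 = -547835/284 ≈ -1929.0)
(z - 3345)/(S - 8*343) = (-547835/284 - 3345)/(-837638/1159945 - 8*343) = -1497815/(284*(-837638/1159945 - 2744)) = -1497815/(284*(-3183726718/1159945)) = -1497815/284*(-1159945/3183726718) = 1737383020175/904178387912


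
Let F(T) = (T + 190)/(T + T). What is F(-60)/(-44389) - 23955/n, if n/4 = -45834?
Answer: 1063537109/8138101704 ≈ 0.13069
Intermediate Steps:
n = -183336 (n = 4*(-45834) = -183336)
F(T) = (190 + T)/(2*T) (F(T) = (190 + T)/((2*T)) = (190 + T)*(1/(2*T)) = (190 + T)/(2*T))
F(-60)/(-44389) - 23955/n = ((½)*(190 - 60)/(-60))/(-44389) - 23955/(-183336) = ((½)*(-1/60)*130)*(-1/44389) - 23955*(-1/183336) = -13/12*(-1/44389) + 7985/61112 = 13/532668 + 7985/61112 = 1063537109/8138101704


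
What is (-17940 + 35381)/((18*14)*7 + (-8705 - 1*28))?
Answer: -17441/6969 ≈ -2.5027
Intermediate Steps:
(-17940 + 35381)/((18*14)*7 + (-8705 - 1*28)) = 17441/(252*7 + (-8705 - 28)) = 17441/(1764 - 8733) = 17441/(-6969) = 17441*(-1/6969) = -17441/6969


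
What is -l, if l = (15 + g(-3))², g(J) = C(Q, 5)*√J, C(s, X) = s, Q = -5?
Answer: -150 + 150*I*√3 ≈ -150.0 + 259.81*I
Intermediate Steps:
g(J) = -5*√J
l = (15 - 5*I*√3)² ≈ 150.0 - 259.81*I
-l = -(150 - 150*I*√3) = -150 + 150*I*√3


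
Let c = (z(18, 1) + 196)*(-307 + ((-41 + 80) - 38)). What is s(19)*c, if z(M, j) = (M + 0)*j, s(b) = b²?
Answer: -23639724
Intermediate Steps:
z(M, j) = M*j
c = -65484 (c = (18*1 + 196)*(-307 + ((-41 + 80) - 38)) = (18 + 196)*(-307 + (39 - 38)) = 214*(-307 + 1) = 214*(-306) = -65484)
s(19)*c = 19²*(-65484) = 361*(-65484) = -23639724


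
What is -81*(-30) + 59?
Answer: 2489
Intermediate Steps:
-81*(-30) + 59 = 2430 + 59 = 2489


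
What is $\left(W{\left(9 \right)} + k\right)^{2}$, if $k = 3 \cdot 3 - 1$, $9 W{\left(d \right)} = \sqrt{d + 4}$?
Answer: $\frac{\left(72 + \sqrt{13}\right)^{2}}{81} \approx 70.57$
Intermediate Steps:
$W{\left(d \right)} = \frac{\sqrt{4 + d}}{9}$ ($W{\left(d \right)} = \frac{\sqrt{d + 4}}{9} = \frac{\sqrt{4 + d}}{9}$)
$k = 8$ ($k = 9 - 1 = 8$)
$\left(W{\left(9 \right)} + k\right)^{2} = \left(\frac{\sqrt{4 + 9}}{9} + 8\right)^{2} = \left(\frac{\sqrt{13}}{9} + 8\right)^{2} = \left(8 + \frac{\sqrt{13}}{9}\right)^{2}$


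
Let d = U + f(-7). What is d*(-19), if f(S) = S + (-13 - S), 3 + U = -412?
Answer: 8132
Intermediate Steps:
U = -415 (U = -3 - 412 = -415)
f(S) = -13
d = -428 (d = -415 - 13 = -428)
d*(-19) = -428*(-19) = 8132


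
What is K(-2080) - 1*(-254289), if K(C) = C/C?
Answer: 254290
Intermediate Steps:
K(C) = 1
K(-2080) - 1*(-254289) = 1 - 1*(-254289) = 1 + 254289 = 254290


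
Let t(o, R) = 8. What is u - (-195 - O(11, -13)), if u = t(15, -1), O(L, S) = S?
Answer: 190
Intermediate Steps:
u = 8
u - (-195 - O(11, -13)) = 8 - (-195 - 1*(-13)) = 8 - (-195 + 13) = 8 - 1*(-182) = 8 + 182 = 190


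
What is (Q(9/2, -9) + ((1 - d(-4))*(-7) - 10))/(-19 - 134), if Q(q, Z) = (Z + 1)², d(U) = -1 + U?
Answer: -4/51 ≈ -0.078431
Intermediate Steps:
Q(q, Z) = (1 + Z)²
(Q(9/2, -9) + ((1 - d(-4))*(-7) - 10))/(-19 - 134) = ((1 - 9)² + ((1 - (-1 - 4))*(-7) - 10))/(-19 - 134) = ((-8)² + ((1 - 1*(-5))*(-7) - 10))/(-153) = (64 + ((1 + 5)*(-7) - 10))*(-1/153) = (64 + (6*(-7) - 10))*(-1/153) = (64 + (-42 - 10))*(-1/153) = (64 - 52)*(-1/153) = 12*(-1/153) = -4/51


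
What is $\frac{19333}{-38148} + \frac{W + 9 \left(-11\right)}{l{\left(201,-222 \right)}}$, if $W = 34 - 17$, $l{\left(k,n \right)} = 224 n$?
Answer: $- \frac{39927637}{79042656} \approx -0.50514$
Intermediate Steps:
$W = 17$
$\frac{19333}{-38148} + \frac{W + 9 \left(-11\right)}{l{\left(201,-222 \right)}} = \frac{19333}{-38148} + \frac{17 + 9 \left(-11\right)}{224 \left(-222\right)} = 19333 \left(- \frac{1}{38148}\right) + \frac{17 - 99}{-49728} = - \frac{19333}{38148} - - \frac{41}{24864} = - \frac{19333}{38148} + \frac{41}{24864} = - \frac{39927637}{79042656}$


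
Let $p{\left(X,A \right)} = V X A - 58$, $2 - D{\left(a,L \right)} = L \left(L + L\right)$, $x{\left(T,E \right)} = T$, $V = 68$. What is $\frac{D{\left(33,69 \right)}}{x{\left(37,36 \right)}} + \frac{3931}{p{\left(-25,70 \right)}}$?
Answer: $- \frac{1133577607}{4405146} \approx -257.33$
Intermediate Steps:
$D{\left(a,L \right)} = 2 - 2 L^{2}$ ($D{\left(a,L \right)} = 2 - L \left(L + L\right) = 2 - L 2 L = 2 - 2 L^{2}$)
$p{\left(X,A \right)} = -58 + 68 A X$ ($p{\left(X,A \right)} = 68 X A - 58 = 68 A X - 58 = -58 + 68 A X$)
$\frac{D{\left(33,69 \right)}}{x{\left(37,36 \right)}} + \frac{3931}{p{\left(-25,70 \right)}} = \frac{2 - 2 \cdot 69^{2}}{37} + \frac{3931}{-58 + 68 \cdot 70 \left(-25\right)} = \left(2 - 9522\right) \frac{1}{37} + \frac{3931}{-58 - 119000} = \left(2 - 9522\right) \frac{1}{37} + \frac{3931}{-119058} = \left(-9520\right) \frac{1}{37} + 3931 \left(- \frac{1}{119058}\right) = - \frac{9520}{37} - \frac{3931}{119058} = - \frac{1133577607}{4405146}$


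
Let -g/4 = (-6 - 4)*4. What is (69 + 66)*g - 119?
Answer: 21481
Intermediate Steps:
g = 160 (g = -4*(-6 - 4)*4 = -(-40)*4 = -4*(-40) = 160)
(69 + 66)*g - 119 = (69 + 66)*160 - 119 = 135*160 - 119 = 21600 - 119 = 21481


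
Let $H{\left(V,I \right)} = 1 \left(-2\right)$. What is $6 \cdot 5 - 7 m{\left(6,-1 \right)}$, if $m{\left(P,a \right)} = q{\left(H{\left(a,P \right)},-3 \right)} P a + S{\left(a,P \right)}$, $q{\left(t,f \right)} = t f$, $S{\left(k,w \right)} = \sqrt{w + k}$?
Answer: $282 - 7 \sqrt{5} \approx 266.35$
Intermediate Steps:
$H{\left(V,I \right)} = -2$
$S{\left(k,w \right)} = \sqrt{k + w}$
$q{\left(t,f \right)} = f t$
$m{\left(P,a \right)} = \sqrt{P + a} + 6 P a$ ($m{\left(P,a \right)} = \left(-3\right) \left(-2\right) P a + \sqrt{a + P} = 6 P a + \sqrt{P + a} = \sqrt{P + a} + 6 P a$)
$6 \cdot 5 - 7 m{\left(6,-1 \right)} = 6 \cdot 5 - 7 \left(\sqrt{6 - 1} + 6 \cdot 6 \left(-1\right)\right) = 30 - 7 \left(\sqrt{5} - 36\right) = 30 - 7 \left(-36 + \sqrt{5}\right) = 30 + \left(252 - 7 \sqrt{5}\right) = 282 - 7 \sqrt{5}$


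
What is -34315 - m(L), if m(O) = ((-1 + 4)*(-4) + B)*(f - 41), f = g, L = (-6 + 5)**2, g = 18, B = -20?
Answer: -35051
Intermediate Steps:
L = 1 (L = (-1)**2 = 1)
f = 18
m(O) = 736 (m(O) = ((-1 + 4)*(-4) - 20)*(18 - 41) = (3*(-4) - 20)*(-23) = (-12 - 20)*(-23) = -32*(-23) = 736)
-34315 - m(L) = -34315 - 1*736 = -34315 - 736 = -35051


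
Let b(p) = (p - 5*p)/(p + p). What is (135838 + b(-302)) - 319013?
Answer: -183177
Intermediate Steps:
b(p) = -2 (b(p) = (-4*p)/((2*p)) = (-4*p)*(1/(2*p)) = -2)
(135838 + b(-302)) - 319013 = (135838 - 2) - 319013 = 135836 - 319013 = -183177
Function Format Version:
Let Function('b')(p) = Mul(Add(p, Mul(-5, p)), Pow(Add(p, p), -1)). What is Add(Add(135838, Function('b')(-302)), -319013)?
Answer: -183177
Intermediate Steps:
Function('b')(p) = -2 (Function('b')(p) = Mul(Mul(-4, p), Pow(Mul(2, p), -1)) = Mul(Mul(-4, p), Mul(Rational(1, 2), Pow(p, -1))) = -2)
Add(Add(135838, Function('b')(-302)), -319013) = Add(Add(135838, -2), -319013) = Add(135836, -319013) = -183177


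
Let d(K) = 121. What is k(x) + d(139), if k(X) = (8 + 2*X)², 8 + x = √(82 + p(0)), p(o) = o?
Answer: 513 - 32*√82 ≈ 223.23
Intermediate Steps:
x = -8 + √82 (x = -8 + √(82 + 0) = -8 + √82 ≈ 1.0554)
k(x) + d(139) = 4*(4 + (-8 + √82))² + 121 = 4*(-4 + √82)² + 121 = 121 + 4*(-4 + √82)²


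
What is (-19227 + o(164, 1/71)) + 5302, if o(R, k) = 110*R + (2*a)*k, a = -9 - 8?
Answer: 292131/71 ≈ 4114.5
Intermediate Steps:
a = -17
o(R, k) = -34*k + 110*R (o(R, k) = 110*R + (2*(-17))*k = 110*R - 34*k = -34*k + 110*R)
(-19227 + o(164, 1/71)) + 5302 = (-19227 + (-34/71 + 110*164)) + 5302 = (-19227 + (-34*1/71 + 18040)) + 5302 = (-19227 + (-34/71 + 18040)) + 5302 = (-19227 + 1280806/71) + 5302 = -84311/71 + 5302 = 292131/71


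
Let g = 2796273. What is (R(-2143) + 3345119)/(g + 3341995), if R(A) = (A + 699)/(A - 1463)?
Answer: 6031250279/11067297204 ≈ 0.54496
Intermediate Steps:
R(A) = (699 + A)/(-1463 + A)
(R(-2143) + 3345119)/(g + 3341995) = ((699 - 2143)/(-1463 - 2143) + 3345119)/(2796273 + 3341995) = (-1444/(-3606) + 3345119)/6138268 = (-1/3606*(-1444) + 3345119)*(1/6138268) = (722/1803 + 3345119)*(1/6138268) = (6031250279/1803)*(1/6138268) = 6031250279/11067297204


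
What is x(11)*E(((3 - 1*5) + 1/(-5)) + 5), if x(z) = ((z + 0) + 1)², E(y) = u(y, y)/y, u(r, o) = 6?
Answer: 2160/7 ≈ 308.57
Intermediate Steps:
E(y) = 6/y
x(z) = (1 + z)² (x(z) = (z + 1)² = (1 + z)²)
x(11)*E(((3 - 1*5) + 1/(-5)) + 5) = (1 + 11)²*(6/(((3 - 1*5) + 1/(-5)) + 5)) = 12²*(6/(((3 - 5) + 1*(-⅕)) + 5)) = 144*(6/((-2 - ⅕) + 5)) = 144*(6/(-11/5 + 5)) = 144*(6/(14/5)) = 144*(6*(5/14)) = 144*(15/7) = 2160/7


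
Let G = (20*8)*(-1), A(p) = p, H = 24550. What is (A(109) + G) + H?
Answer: 24499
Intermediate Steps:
G = -160 (G = 160*(-1) = -160)
(A(109) + G) + H = (109 - 160) + 24550 = -51 + 24550 = 24499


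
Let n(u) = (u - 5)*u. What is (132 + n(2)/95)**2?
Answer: 157101156/9025 ≈ 17407.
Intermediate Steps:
n(u) = u*(-5 + u) (n(u) = (-5 + u)*u = u*(-5 + u))
(132 + n(2)/95)**2 = (132 + (2*(-5 + 2))/95)**2 = (132 + (2*(-3))*(1/95))**2 = (132 - 6*1/95)**2 = (132 - 6/95)**2 = (12534/95)**2 = 157101156/9025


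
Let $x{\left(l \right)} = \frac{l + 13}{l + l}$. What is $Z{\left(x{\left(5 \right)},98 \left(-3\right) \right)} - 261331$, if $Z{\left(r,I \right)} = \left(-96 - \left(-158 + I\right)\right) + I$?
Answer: $-261269$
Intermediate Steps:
$x{\left(l \right)} = \frac{13 + l}{2 l}$
$Z{\left(r,I \right)} = 62$ ($Z{\left(r,I \right)} = \left(62 - I\right) + I = 62$)
$Z{\left(x{\left(5 \right)},98 \left(-3\right) \right)} - 261331 = 62 - 261331 = -261269$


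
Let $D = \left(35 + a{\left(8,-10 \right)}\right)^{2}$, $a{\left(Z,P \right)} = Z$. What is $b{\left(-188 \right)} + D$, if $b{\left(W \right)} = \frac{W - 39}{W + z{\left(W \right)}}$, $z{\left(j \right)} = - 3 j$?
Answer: $\frac{694997}{376} \approx 1848.4$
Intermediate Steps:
$b{\left(W \right)} = - \frac{-39 + W}{2 W}$ ($b{\left(W \right)} = \frac{W - 39}{W - 3 W} = \frac{-39 + W}{\left(-2\right) W} = \left(-39 + W\right) \left(- \frac{1}{2 W}\right) = - \frac{-39 + W}{2 W}$)
$D = 1849$ ($D = \left(35 + 8\right)^{2} = 43^{2} = 1849$)
$b{\left(-188 \right)} + D = \frac{39 - -188}{2 \left(-188\right)} + 1849 = \frac{1}{2} \left(- \frac{1}{188}\right) \left(39 + 188\right) + 1849 = \frac{1}{2} \left(- \frac{1}{188}\right) 227 + 1849 = - \frac{227}{376} + 1849 = \frac{694997}{376}$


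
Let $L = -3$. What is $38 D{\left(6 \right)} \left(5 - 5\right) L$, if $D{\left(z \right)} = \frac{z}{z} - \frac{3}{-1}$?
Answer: $0$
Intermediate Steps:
$D{\left(z \right)} = 4$ ($D{\left(z \right)} = 1 - -3 = 1 + 3 = 4$)
$38 D{\left(6 \right)} \left(5 - 5\right) L = 38 \cdot 4 \left(5 - 5\right) \left(-3\right) = 152 \cdot 0 \left(-3\right) = 152 \cdot 0 = 0$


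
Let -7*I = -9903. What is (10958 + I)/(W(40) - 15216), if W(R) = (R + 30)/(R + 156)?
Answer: -173218/213019 ≈ -0.81316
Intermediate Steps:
I = 9903/7 (I = -⅐*(-9903) = 9903/7 ≈ 1414.7)
W(R) = (30 + R)/(156 + R)
(10958 + I)/(W(40) - 15216) = (10958 + 9903/7)/((30 + 40)/(156 + 40) - 15216) = 86609/(7*(70/196 - 15216)) = 86609/(7*((1/196)*70 - 15216)) = 86609/(7*(5/14 - 15216)) = 86609/(7*(-213019/14)) = (86609/7)*(-14/213019) = -173218/213019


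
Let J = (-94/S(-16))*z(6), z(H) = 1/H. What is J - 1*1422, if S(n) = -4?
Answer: -17017/12 ≈ -1418.1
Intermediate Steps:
J = 47/12 (J = -94/(-4)/6 = -94*(-¼)*(⅙) = (47/2)*(⅙) = 47/12 ≈ 3.9167)
J - 1*1422 = 47/12 - 1*1422 = 47/12 - 1422 = -17017/12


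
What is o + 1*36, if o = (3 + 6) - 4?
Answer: 41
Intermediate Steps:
o = 5 (o = 9 - 4 = 5)
o + 1*36 = 5 + 1*36 = 5 + 36 = 41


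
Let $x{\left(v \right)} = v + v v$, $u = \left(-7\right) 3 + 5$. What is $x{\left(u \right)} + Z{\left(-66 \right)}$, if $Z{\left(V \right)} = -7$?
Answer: $233$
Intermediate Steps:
$u = -16$ ($u = -21 + 5 = -16$)
$x{\left(v \right)} = v + v^{2}$
$x{\left(u \right)} + Z{\left(-66 \right)} = - 16 \left(1 - 16\right) - 7 = \left(-16\right) \left(-15\right) - 7 = 240 - 7 = 233$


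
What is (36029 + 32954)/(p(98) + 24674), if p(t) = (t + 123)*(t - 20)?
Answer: 68983/41912 ≈ 1.6459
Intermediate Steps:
p(t) = (-20 + t)*(123 + t) (p(t) = (123 + t)*(-20 + t) = (-20 + t)*(123 + t))
(36029 + 32954)/(p(98) + 24674) = (36029 + 32954)/((-2460 + 98**2 + 103*98) + 24674) = 68983/((-2460 + 9604 + 10094) + 24674) = 68983/(17238 + 24674) = 68983/41912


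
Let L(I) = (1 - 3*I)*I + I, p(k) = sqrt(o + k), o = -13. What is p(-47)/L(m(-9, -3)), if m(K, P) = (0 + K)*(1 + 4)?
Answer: -2*I*sqrt(15)/6165 ≈ -0.0012564*I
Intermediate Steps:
m(K, P) = 5*K (m(K, P) = K*5 = 5*K)
p(k) = sqrt(-13 + k)
L(I) = I + I*(1 - 3*I) (L(I) = I*(1 - 3*I) + I = I + I*(1 - 3*I))
p(-47)/L(m(-9, -3)) = sqrt(-13 - 47)/(((5*(-9))*(2 - 15*(-9)))) = sqrt(-60)/((-45*(2 - 3*(-45)))) = (2*I*sqrt(15))/((-45*(2 + 135))) = (2*I*sqrt(15))/((-45*137)) = (2*I*sqrt(15))/(-6165) = (2*I*sqrt(15))*(-1/6165) = -2*I*sqrt(15)/6165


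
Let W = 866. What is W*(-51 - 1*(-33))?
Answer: -15588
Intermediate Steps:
W*(-51 - 1*(-33)) = 866*(-51 - 1*(-33)) = 866*(-51 + 33) = 866*(-18) = -15588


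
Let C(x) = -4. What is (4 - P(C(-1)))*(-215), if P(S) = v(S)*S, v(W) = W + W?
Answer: 6020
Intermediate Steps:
v(W) = 2*W
P(S) = 2*S**2 (P(S) = (2*S)*S = 2*S**2)
(4 - P(C(-1)))*(-215) = (4 - 2*(-4)**2)*(-215) = (4 - 2*16)*(-215) = (4 - 1*32)*(-215) = (4 - 32)*(-215) = -28*(-215) = 6020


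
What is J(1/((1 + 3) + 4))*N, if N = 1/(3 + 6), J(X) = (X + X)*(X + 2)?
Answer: 17/288 ≈ 0.059028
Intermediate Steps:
J(X) = 2*X*(2 + X) (J(X) = (2*X)*(2 + X) = 2*X*(2 + X))
N = ⅑ (N = 1/9 = ⅑ ≈ 0.11111)
J(1/((1 + 3) + 4))*N = (2*(2 + 1/((1 + 3) + 4))/((1 + 3) + 4))*(⅑) = (2*(2 + 1/(4 + 4))/(4 + 4))*(⅑) = (2*(2 + 1/8)/8)*(⅑) = (2*(⅛)*(2 + ⅛))*(⅑) = (2*(⅛)*(17/8))*(⅑) = (17/32)*(⅑) = 17/288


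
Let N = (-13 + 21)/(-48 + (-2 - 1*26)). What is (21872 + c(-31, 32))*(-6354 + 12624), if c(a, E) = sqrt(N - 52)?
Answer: 137137440 + 990*I*sqrt(2090) ≈ 1.3714e+8 + 45259.0*I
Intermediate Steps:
N = -2/19 (N = 8/(-48 + (-2 - 26)) = 8/(-48 - 28) = 8/(-76) = 8*(-1/76) = -2/19 ≈ -0.10526)
c(a, E) = 3*I*sqrt(2090)/19 (c(a, E) = sqrt(-2/19 - 52) = sqrt(-990/19) = 3*I*sqrt(2090)/19)
(21872 + c(-31, 32))*(-6354 + 12624) = (21872 + 3*I*sqrt(2090)/19)*(-6354 + 12624) = (21872 + 3*I*sqrt(2090)/19)*6270 = 137137440 + 990*I*sqrt(2090)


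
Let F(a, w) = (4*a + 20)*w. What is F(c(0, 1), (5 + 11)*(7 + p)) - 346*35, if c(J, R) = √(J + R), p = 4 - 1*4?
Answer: -9422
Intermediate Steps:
p = 0 (p = 4 - 4 = 0)
F(a, w) = w*(20 + 4*a) (F(a, w) = (20 + 4*a)*w = w*(20 + 4*a))
F(c(0, 1), (5 + 11)*(7 + p)) - 346*35 = 4*((5 + 11)*(7 + 0))*(5 + √(0 + 1)) - 346*35 = 4*(16*7)*(5 + √1) - 12110 = 4*112*(5 + 1) - 12110 = 4*112*6 - 12110 = 2688 - 12110 = -9422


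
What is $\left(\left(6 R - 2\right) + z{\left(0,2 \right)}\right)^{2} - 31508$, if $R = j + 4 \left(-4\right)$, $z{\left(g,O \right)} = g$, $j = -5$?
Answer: $-15124$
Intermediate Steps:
$R = -21$ ($R = -5 + 4 \left(-4\right) = -5 - 16 = -21$)
$\left(\left(6 R - 2\right) + z{\left(0,2 \right)}\right)^{2} - 31508 = \left(\left(6 \left(-21\right) - 2\right) + 0\right)^{2} - 31508 = \left(\left(-126 - 2\right) + 0\right)^{2} - 31508 = \left(-128 + 0\right)^{2} - 31508 = \left(-128\right)^{2} - 31508 = 16384 - 31508 = -15124$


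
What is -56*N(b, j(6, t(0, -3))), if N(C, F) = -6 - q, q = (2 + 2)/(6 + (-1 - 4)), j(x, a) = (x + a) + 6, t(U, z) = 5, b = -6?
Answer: 560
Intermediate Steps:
j(x, a) = 6 + a + x (j(x, a) = (a + x) + 6 = 6 + a + x)
q = 4 (q = 4/(6 - 5) = 4/1 = 4*1 = 4)
N(C, F) = -10 (N(C, F) = -6 - 1*4 = -6 - 4 = -10)
-56*N(b, j(6, t(0, -3))) = -56*(-10) = 560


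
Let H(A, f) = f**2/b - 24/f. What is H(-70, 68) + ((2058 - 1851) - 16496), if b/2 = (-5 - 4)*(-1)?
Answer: -2452967/153 ≈ -16032.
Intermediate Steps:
b = 18 (b = 2*((-5 - 4)*(-1)) = 2*(-9*(-1)) = 2*9 = 18)
H(A, f) = -24/f + f**2/18 (H(A, f) = f**2/18 - 24/f = -24/f + f**2/18)
H(-70, 68) + ((2058 - 1851) - 16496) = (1/18)*(-432 + 68**3)/68 + ((2058 - 1851) - 16496) = (1/18)*(1/68)*(-432 + 314432) + (207 - 16496) = (1/18)*(1/68)*314000 - 16289 = 39250/153 - 16289 = -2452967/153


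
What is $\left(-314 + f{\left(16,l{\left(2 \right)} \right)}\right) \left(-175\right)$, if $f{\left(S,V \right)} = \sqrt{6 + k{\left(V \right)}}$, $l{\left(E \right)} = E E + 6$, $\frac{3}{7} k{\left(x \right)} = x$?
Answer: $54950 - \frac{350 \sqrt{66}}{3} \approx 54002.0$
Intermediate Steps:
$k{\left(x \right)} = \frac{7 x}{3}$
$l{\left(E \right)} = 6 + E^{2}$ ($l{\left(E \right)} = E^{2} + 6 = 6 + E^{2}$)
$f{\left(S,V \right)} = \sqrt{6 + \frac{7 V}{3}}$
$\left(-314 + f{\left(16,l{\left(2 \right)} \right)}\right) \left(-175\right) = \left(-314 + \frac{\sqrt{54 + 21 \left(6 + 2^{2}\right)}}{3}\right) \left(-175\right) = \left(-314 + \frac{\sqrt{54 + 21 \left(6 + 4\right)}}{3}\right) \left(-175\right) = \left(-314 + \frac{\sqrt{54 + 21 \cdot 10}}{3}\right) \left(-175\right) = \left(-314 + \frac{\sqrt{54 + 210}}{3}\right) \left(-175\right) = \left(-314 + \frac{\sqrt{264}}{3}\right) \left(-175\right) = \left(-314 + \frac{2 \sqrt{66}}{3}\right) \left(-175\right) = 54950 - \frac{350 \sqrt{66}}{3}$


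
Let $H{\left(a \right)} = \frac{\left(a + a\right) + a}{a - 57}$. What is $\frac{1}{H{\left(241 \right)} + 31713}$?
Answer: $\frac{184}{5835915} \approx 3.1529 \cdot 10^{-5}$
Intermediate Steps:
$H{\left(a \right)} = \frac{3 a}{-57 + a}$ ($H{\left(a \right)} = \frac{2 a + a}{-57 + a} = \frac{3 a}{-57 + a}$)
$\frac{1}{H{\left(241 \right)} + 31713} = \frac{1}{3 \cdot 241 \frac{1}{-57 + 241} + 31713} = \frac{1}{3 \cdot 241 \cdot \frac{1}{184} + 31713} = \frac{1}{\frac{723}{184} + 31713} = \frac{1}{\frac{5835915}{184}} = \frac{184}{5835915}$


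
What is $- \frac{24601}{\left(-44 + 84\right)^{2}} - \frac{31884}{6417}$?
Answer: $- \frac{69626339}{3422400} \approx -20.344$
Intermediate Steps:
$- \frac{24601}{\left(-44 + 84\right)^{2}} - \frac{31884}{6417} = - \frac{24601}{40^{2}} - \frac{10628}{2139} = - \frac{24601}{1600} - \frac{10628}{2139} = - \frac{69626339}{3422400}$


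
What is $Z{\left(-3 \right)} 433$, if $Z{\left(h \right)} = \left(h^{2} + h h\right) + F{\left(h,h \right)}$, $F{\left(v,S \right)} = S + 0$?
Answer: $6495$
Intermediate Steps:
$F{\left(v,S \right)} = S$
$Z{\left(h \right)} = h + 2 h^{2}$ ($Z{\left(h \right)} = \left(h^{2} + h h\right) + h = \left(h^{2} + h^{2}\right) + h = 2 h^{2} + h = h + 2 h^{2}$)
$Z{\left(-3 \right)} 433 = - 3 \left(1 + 2 \left(-3\right)\right) 433 = - 3 \left(1 - 6\right) 433 = \left(-3\right) \left(-5\right) 433 = 15 \cdot 433 = 6495$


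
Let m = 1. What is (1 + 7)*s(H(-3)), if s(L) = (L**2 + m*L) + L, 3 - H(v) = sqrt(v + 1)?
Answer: 104 - 64*I*sqrt(2) ≈ 104.0 - 90.51*I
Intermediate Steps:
H(v) = 3 - sqrt(1 + v) (H(v) = 3 - sqrt(v + 1) = 3 - sqrt(1 + v))
s(L) = L**2 + 2*L (s(L) = (L**2 + 1*L) + L = (L**2 + L) + L = (L + L**2) + L = L**2 + 2*L)
(1 + 7)*s(H(-3)) = (1 + 7)*((3 - sqrt(1 - 3))*(2 + (3 - sqrt(1 - 3)))) = 8*((3 - sqrt(-2))*(2 + (3 - sqrt(-2)))) = 8*((3 - I*sqrt(2))*(2 + (3 - I*sqrt(2)))) = 8*((3 - I*sqrt(2))*(5 - I*sqrt(2))) = 8*(3 - I*sqrt(2))*(5 - I*sqrt(2))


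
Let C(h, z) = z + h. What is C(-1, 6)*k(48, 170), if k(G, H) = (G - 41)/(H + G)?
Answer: 35/218 ≈ 0.16055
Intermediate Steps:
k(G, H) = (-41 + G)/(G + H)
C(h, z) = h + z
C(-1, 6)*k(48, 170) = (-1 + 6)*((-41 + 48)/(48 + 170)) = 5*(7/218) = 35/218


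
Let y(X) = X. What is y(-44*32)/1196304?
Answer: -88/74769 ≈ -0.0011770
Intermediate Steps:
y(-44*32)/1196304 = -44*32/1196304 = -1408*1/1196304 = -88/74769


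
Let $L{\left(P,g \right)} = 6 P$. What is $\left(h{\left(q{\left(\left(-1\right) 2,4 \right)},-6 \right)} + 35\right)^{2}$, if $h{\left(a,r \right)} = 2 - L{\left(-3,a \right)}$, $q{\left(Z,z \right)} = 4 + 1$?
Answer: $3025$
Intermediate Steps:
$q{\left(Z,z \right)} = 5$
$h{\left(a,r \right)} = 20$ ($h{\left(a,r \right)} = 2 - 6 \left(-3\right) = 2 - -18 = 2 + 18 = 20$)
$\left(h{\left(q{\left(\left(-1\right) 2,4 \right)},-6 \right)} + 35\right)^{2} = \left(20 + 35\right)^{2} = 55^{2} = 3025$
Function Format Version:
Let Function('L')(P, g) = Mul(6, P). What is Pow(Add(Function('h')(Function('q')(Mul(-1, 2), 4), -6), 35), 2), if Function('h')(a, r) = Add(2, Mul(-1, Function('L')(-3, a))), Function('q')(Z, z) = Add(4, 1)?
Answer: 3025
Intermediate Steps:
Function('q')(Z, z) = 5
Function('h')(a, r) = 20 (Function('h')(a, r) = Add(2, Mul(-1, Mul(6, -3))) = Add(2, Mul(-1, -18)) = Add(2, 18) = 20)
Pow(Add(Function('h')(Function('q')(Mul(-1, 2), 4), -6), 35), 2) = Pow(Add(20, 35), 2) = Pow(55, 2) = 3025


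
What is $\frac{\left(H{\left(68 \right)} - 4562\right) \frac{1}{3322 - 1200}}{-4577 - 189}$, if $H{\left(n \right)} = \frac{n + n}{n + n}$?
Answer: $\frac{4561}{10113452} \approx 0.00045098$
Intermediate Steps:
$H{\left(n \right)} = 1$ ($H{\left(n \right)} = \frac{2 n}{2 n} = 2 n \frac{1}{2 n} = 1$)
$\frac{\left(H{\left(68 \right)} - 4562\right) \frac{1}{3322 - 1200}}{-4577 - 189} = \frac{\left(1 - 4562\right) \frac{1}{3322 - 1200}}{-4577 - 189} = \frac{\left(-4561\right) \frac{1}{2122}}{-4577 - 189} = \frac{\left(-4561\right) \frac{1}{2122}}{-4766} = \left(- \frac{4561}{2122}\right) \left(- \frac{1}{4766}\right) = \frac{4561}{10113452}$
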